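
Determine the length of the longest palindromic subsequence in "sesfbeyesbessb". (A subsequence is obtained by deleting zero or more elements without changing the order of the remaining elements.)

One longest palindromic subsequence is ssbeyebss (positions 1,3,5,6,7,8,10,12,13); it reads the same forward and backward, and the interval DP gives dp[1][14] = 9.

9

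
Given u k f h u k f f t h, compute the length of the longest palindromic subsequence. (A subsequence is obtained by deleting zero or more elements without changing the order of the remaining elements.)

One longest palindromic subsequence is hffh (positions 4,7,8,10); it reads the same forward and backward, and the interval DP gives dp[1][10] = 4.

4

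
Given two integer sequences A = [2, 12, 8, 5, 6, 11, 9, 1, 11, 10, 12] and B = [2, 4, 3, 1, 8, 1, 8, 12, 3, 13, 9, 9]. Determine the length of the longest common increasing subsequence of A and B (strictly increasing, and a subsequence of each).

For each value that appears in both, track the longest common increasing run ending there.
The best achievable length is 3; one witness is 2, 8, 12 (A-positions 1,3,11, B-positions 1,5,8).

3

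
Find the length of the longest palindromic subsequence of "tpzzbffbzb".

6

One longest palindromic subsequence is zbffbz (positions 4,5,6,7,8,9); it reads the same forward and backward, and the interval DP gives dp[1][10] = 6.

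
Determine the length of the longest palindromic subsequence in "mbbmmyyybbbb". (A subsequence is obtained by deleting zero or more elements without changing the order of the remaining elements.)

One longest palindromic subsequence is bbyyybb (positions 2,3,6,7,8,11,12); it reads the same forward and backward, and the interval DP gives dp[1][12] = 7.

7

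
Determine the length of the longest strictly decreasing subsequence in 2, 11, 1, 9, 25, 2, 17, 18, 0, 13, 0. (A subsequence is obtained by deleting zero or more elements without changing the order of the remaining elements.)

Scanning left to right, the best length ending at each element is: 2→1, 11→1, 1→2, 9→2, 25→1, 2→3, 17→2, 18→2, 0→4, 13→3, 0→4.
So the longest decreasing subsequence has length 4, e.g. 11, 9, 2, 0.

4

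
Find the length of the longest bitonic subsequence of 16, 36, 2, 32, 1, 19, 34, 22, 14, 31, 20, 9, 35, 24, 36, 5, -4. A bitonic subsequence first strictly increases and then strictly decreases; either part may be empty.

Let inc[i] be the LIS ending at i and dec[i] the longest strictly decreasing subsequence starting at i. inc = [1, 2, 1, 2, 1, 2, 3, 3, 2, 4, 3, 2, 5, 4, 6, 2, 1], dec = [5, 7, 3, 6, 2, 5, 6, 5, 4, 5, 4, 3, 4, 3, 3, 2, 1].
max_i inc[i]+dec[i]−1 = 8, with one witness 16, 36, 34, 31, 20, 9, 5, -4.

8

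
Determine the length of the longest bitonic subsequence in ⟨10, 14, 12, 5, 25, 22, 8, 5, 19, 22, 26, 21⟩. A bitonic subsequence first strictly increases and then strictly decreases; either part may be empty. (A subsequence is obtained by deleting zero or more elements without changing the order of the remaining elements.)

6

Let inc[i] be the LIS ending at i and dec[i] the longest strictly decreasing subsequence starting at i. inc = [1, 2, 2, 1, 3, 3, 2, 1, 3, 4, 5, 4], dec = [3, 4, 3, 1, 4, 3, 2, 1, 1, 2, 2, 1].
max_i inc[i]+dec[i]−1 = 6, with one witness 10, 14, 25, 22, 8, 5.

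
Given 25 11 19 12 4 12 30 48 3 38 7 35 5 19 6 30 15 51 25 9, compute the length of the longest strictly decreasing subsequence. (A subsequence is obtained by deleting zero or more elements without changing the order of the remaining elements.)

One longest decreasing subsequence is 48, 38, 35, 19, 15, 9 (positions 8,10,12,14,17,20), of length 6; no longer one exists.

6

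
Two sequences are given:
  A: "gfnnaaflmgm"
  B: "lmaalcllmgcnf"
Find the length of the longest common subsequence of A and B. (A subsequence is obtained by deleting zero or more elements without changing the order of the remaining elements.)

5

A longest common subsequence is aalmg (length 5); the LCS DP confirms no longer common subsequence exists.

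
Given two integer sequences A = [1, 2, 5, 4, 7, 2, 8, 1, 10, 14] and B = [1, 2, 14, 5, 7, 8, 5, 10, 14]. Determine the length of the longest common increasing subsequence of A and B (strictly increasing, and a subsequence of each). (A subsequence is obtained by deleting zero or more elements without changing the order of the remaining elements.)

7

A longest common strictly increasing subsequence is 1, 2, 5, 7, 8, 10, 14 (length 7); it appears in order in both A and B, and no longer such subsequence exists.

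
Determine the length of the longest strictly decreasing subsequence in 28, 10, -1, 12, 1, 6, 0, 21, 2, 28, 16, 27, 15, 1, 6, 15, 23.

Let dp[i] be the longest decreasing subsequence ending at position i. Then dp = [1, 2, 3, 2, 3, 3, 4, 2, 4, 1, 3, 2, 4, 5, 5, 4, 3].
The maximum is 5; one witness is 28, 10, 6, 2, 1 at positions 1,2,6,9,14.

5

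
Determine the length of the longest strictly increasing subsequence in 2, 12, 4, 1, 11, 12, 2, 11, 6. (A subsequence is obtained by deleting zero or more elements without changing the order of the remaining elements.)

Let dp[i] be the longest increasing subsequence ending at position i. Then dp = [1, 2, 2, 1, 3, 4, 2, 3, 3].
The maximum is 4; one witness is 2, 4, 11, 12 at positions 1,3,5,6.

4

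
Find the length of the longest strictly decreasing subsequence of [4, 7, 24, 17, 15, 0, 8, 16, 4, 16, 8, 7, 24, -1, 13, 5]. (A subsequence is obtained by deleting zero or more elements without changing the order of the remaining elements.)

6

One longest decreasing subsequence is 24, 17, 15, 8, 4, -1 (positions 3,4,5,7,9,14), of length 6; no longer one exists.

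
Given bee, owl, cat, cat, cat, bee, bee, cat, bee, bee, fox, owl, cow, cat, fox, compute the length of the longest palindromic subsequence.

Using dp[i][j] = 2 + dp[i+1][j−1] if the ends match, else max(dp[i+1][j], dp[i][j−1]):
dp[1][15] = 7. A witness is cat bee bee cat bee bee cat at positions 5,6,7,8,9,10,14.

7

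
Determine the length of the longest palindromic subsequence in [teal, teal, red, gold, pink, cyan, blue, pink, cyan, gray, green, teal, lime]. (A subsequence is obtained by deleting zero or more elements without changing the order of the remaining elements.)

One longest palindromic subsequence is teal cyan pink cyan teal (positions 2,6,8,9,12); it reads the same forward and backward, and the interval DP gives dp[1][13] = 5.

5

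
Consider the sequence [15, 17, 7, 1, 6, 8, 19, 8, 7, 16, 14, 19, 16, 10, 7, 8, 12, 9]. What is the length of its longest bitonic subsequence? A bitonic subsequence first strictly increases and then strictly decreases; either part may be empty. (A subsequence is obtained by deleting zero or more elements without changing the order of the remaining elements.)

One longest bitonic subsequence is 1, 6, 8, 19, 16, 14, 12, 9 (positions 4,5,6,7,10,11,17,18): it rises to 19 then falls. Length 8 is optimal.

8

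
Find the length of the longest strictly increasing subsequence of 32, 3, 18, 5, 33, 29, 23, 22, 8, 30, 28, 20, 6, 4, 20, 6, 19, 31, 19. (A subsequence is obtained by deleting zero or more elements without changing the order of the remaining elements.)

Let dp[i] be the longest increasing subsequence ending at position i. Then dp = [1, 1, 2, 2, 3, 3, 3, 3, 3, 4, 4, 4, 3, 2, 4, 3, 4, 5, 4].
The maximum is 5; one witness is 3, 18, 29, 30, 31 at positions 2,3,6,10,18.

5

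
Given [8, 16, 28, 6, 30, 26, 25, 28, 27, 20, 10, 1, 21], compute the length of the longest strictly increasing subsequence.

4

One longest increasing subsequence is 8, 16, 28, 30 (positions 1,2,3,5), of length 4; no longer one exists.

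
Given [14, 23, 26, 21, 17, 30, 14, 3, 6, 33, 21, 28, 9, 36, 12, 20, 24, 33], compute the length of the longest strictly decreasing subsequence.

One longest decreasing subsequence is 23, 21, 17, 14, 3 (positions 2,4,5,7,8), of length 5; no longer one exists.

5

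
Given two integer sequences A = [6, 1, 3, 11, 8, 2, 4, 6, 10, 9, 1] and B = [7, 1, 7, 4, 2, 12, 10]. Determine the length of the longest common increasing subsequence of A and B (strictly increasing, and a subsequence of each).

3

A longest common strictly increasing subsequence is 1, 4, 10 (length 3); it appears in order in both A and B, and no longer such subsequence exists.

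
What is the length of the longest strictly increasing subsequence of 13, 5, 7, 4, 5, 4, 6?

3

Scanning left to right, the best length ending at each element is: 13→1, 5→1, 7→2, 4→1, 5→2, 4→1, 6→3.
So the longest increasing subsequence has length 3, e.g. 4, 5, 6.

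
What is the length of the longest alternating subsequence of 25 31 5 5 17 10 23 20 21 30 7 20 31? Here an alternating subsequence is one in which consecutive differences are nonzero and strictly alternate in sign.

10

Track the best alternating length ending on an up-step vs a down-step at each position: up/down = 1/1, 2/1, 1/3, 1/3, 4/3, 4/5, 6/3, 6/7, 8/7, 8/3, 4/9, 10/9, 10/1.
The maximum over both is 10; one such subsequence is 25, 31, 5, 17, 10, 23, 20, 21, 7, 20.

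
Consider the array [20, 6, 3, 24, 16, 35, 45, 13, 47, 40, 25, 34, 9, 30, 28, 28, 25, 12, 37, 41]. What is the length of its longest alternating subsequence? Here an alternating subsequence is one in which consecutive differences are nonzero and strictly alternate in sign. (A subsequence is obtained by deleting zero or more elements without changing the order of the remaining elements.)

13

A longest alternating subsequence is 20, 6, 24, 16, 35, 13, 47, 25, 34, 9, 30, 28, 37 (positions 1,2,4,5,6,8,9,11,12,13,14,15,19); its 12 consecutive differences strictly alternate in sign, and length 13 is optimal.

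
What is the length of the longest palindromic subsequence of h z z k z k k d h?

5

One longest palindromic subsequence is hkkkh (positions 1,4,6,7,9); it reads the same forward and backward, and the interval DP gives dp[1][9] = 5.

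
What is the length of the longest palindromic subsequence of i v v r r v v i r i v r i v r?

9

One longest palindromic subsequence is rvirvrivr (positions 4,6,8,9,11,12,13,14,15); it reads the same forward and backward, and the interval DP gives dp[1][15] = 9.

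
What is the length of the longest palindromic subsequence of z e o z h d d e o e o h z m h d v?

8

Using dp[i][j] = 2 + dp[i+1][j−1] if the ends match, else max(dp[i+1][j], dp[i][j−1]):
dp[1][17] = 8. A witness is zeoddoez at positions 1,2,3,6,7,9,10,13.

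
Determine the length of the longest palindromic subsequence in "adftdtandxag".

One longest palindromic subsequence is adtdtda (positions 1,2,4,5,6,9,11); it reads the same forward and backward, and the interval DP gives dp[1][12] = 7.

7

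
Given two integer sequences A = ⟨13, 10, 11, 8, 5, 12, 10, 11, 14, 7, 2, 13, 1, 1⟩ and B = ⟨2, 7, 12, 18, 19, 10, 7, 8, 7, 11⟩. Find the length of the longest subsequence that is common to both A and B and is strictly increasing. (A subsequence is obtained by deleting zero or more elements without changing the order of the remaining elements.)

For each value that appears in both, track the longest common increasing run ending there.
The best achievable length is 2; one witness is 10, 11 (A-positions 2,3, B-positions 6,10).

2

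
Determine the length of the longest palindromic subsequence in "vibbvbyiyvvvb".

7

Using dp[i][j] = 2 + dp[i+1][j−1] if the ends match, else max(dp[i+1][j], dp[i][j−1]):
dp[1][13] = 7. A witness is bvyiyvb at positions 3,5,7,8,9,12,13.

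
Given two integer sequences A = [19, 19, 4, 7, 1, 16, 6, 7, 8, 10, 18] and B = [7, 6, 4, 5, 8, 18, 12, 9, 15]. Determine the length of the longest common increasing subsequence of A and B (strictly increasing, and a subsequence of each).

3

A longest common strictly increasing subsequence is 7, 8, 18 (length 3); it appears in order in both A and B, and no longer such subsequence exists.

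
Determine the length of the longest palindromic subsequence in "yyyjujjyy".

One longest palindromic subsequence is yyjjjyy (positions 1,2,4,6,7,8,9); it reads the same forward and backward, and the interval DP gives dp[1][9] = 7.

7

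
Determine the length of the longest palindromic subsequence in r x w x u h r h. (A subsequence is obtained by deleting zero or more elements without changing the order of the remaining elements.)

5

Using dp[i][j] = 2 + dp[i+1][j−1] if the ends match, else max(dp[i+1][j], dp[i][j−1]):
dp[1][8] = 5. A witness is rxwxr at positions 1,2,3,4,7.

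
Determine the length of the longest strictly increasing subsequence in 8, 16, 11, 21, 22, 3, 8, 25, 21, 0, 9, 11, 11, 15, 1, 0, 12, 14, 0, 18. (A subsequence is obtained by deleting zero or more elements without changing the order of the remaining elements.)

7

Let dp[i] be the longest increasing subsequence ending at position i. Then dp = [1, 2, 2, 3, 4, 1, 2, 5, 3, 1, 3, 4, 4, 5, 2, 1, 5, 6, 1, 7].
The maximum is 7; one witness is 3, 8, 9, 11, 12, 14, 18 at positions 6,7,11,12,17,18,20.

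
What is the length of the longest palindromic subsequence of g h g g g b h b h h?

One longest palindromic subsequence is hhbhh (positions 2,7,8,9,10); it reads the same forward and backward, and the interval DP gives dp[1][10] = 5.

5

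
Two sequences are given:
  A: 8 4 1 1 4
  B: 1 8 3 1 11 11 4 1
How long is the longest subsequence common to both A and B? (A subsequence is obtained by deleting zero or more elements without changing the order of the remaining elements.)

Backtracking the LCS table gives one alignment: 8 (A1,B2) → 4 (A2,B7) → 1 (A4,B8).
So the longest common subsequence has length 3.

3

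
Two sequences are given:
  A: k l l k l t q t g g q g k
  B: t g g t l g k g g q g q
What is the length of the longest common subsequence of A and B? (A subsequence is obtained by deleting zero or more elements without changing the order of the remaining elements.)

6

A longest common subsequence is lkggqg (length 6); the LCS DP confirms no longer common subsequence exists.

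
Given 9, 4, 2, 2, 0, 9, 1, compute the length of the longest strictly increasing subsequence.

2

One longest increasing subsequence is 4, 9 (positions 2,6), of length 2; no longer one exists.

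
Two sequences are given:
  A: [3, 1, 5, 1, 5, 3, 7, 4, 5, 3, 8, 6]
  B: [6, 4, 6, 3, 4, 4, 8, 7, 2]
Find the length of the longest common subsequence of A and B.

3

Backtracking the LCS table gives one alignment: 3 (A1,B4) → 4 (A8,B6) → 8 (A11,B7).
So the longest common subsequence has length 3.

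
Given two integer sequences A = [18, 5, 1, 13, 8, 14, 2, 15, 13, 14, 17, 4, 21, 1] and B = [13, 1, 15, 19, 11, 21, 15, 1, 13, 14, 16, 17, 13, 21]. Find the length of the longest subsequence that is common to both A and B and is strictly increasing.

A longest common strictly increasing subsequence is 1, 13, 14, 17, 21 (length 5); it appears in order in both A and B, and no longer such subsequence exists.

5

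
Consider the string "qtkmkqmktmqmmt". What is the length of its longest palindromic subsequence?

One longest palindromic subsequence is tmqmtmqmt (positions 2,4,6,7,9,10,11,13,14); it reads the same forward and backward, and the interval DP gives dp[1][14] = 9.

9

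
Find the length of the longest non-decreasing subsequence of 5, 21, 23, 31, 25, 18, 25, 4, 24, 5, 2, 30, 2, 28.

6

Let dp[i] be the longest non-decreasing subsequence ending at position i. Then dp = [1, 2, 3, 4, 4, 2, 5, 1, 4, 2, 1, 6, 2, 6].
The maximum is 6; one witness is 5, 21, 23, 25, 25, 30 at positions 1,2,3,5,7,12.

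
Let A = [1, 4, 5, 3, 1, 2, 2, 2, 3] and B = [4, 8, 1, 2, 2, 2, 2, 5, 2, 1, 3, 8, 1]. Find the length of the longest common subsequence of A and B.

Backtracking the LCS table gives one alignment: 4 (A2,B1) → 1 (A5,B3) → 2 (A6,B6) → 2 (A7,B7) → 2 (A8,B9) → 3 (A9,B11).
So the longest common subsequence has length 6.

6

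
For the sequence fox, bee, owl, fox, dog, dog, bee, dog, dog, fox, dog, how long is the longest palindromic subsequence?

Using dp[i][j] = 2 + dp[i+1][j−1] if the ends match, else max(dp[i+1][j], dp[i][j−1]):
dp[1][11] = 7. A witness is fox dog dog bee dog dog fox at positions 4,5,6,7,8,9,10.

7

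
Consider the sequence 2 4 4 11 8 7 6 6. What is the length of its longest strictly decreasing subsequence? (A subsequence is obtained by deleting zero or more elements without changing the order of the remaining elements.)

4

One longest decreasing subsequence is 11, 8, 7, 6 (positions 4,5,6,7), of length 4; no longer one exists.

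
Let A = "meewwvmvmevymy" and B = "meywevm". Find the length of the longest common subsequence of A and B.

Backtracking the LCS table gives one alignment: m (A1,B1) → e (A2,B2) → w (A5,B4) → e (A10,B5) → v (A11,B6) → m (A13,B7).
So the longest common subsequence has length 6.

6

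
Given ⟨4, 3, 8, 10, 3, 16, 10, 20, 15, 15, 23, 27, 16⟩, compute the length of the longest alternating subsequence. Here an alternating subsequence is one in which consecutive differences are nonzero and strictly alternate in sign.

Track the best alternating length ending on an up-step vs a down-step at each position: up/down = 1/1, 1/2, 3/1, 3/1, 1/4, 5/1, 5/6, 7/1, 7/8, 7/8, 9/1, 9/1, 9/10.
The maximum over both is 10; one such subsequence is 4, 3, 8, 3, 16, 10, 20, 15, 23, 16.

10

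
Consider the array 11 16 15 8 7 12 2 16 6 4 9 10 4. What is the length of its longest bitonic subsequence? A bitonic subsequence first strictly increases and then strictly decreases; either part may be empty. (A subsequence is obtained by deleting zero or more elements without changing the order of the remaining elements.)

Let inc[i] be the LIS ending at i and dec[i] the longest strictly decreasing subsequence starting at i. inc = [1, 2, 2, 1, 1, 2, 1, 3, 2, 2, 3, 4, 2], dec = [5, 6, 5, 4, 3, 3, 1, 3, 2, 1, 2, 2, 1].
max_i inc[i]+dec[i]−1 = 7, with one witness 11, 16, 15, 8, 7, 6, 4.

7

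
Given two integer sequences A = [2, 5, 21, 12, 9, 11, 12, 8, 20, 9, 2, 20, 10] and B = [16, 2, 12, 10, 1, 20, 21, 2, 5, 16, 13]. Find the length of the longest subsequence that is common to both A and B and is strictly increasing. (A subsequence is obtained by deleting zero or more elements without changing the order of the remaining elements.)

For each value that appears in both, track the longest common increasing run ending there.
The best achievable length is 3; one witness is 2, 12, 20 (A-positions 1,4,9, B-positions 2,3,6).

3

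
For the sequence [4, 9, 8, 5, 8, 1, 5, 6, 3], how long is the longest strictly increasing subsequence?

3

One longest increasing subsequence is 4, 5, 8 (positions 1,4,5), of length 3; no longer one exists.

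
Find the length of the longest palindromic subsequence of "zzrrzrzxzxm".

Using dp[i][j] = 2 + dp[i+1][j−1] if the ends match, else max(dp[i+1][j], dp[i][j−1]):
dp[1][11] = 7. A witness is zzrzrzz at positions 1,2,3,5,6,7,9.

7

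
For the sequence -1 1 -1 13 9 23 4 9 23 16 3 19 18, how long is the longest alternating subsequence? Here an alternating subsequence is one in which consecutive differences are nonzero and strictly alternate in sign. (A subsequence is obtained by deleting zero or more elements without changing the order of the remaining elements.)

Track the best alternating length ending on an up-step vs a down-step at each position: up/down = 1/1, 2/1, 1/3, 4/1, 4/5, 6/1, 4/7, 8/7, 8/1, 8/9, 4/9, 10/9, 10/11.
The maximum over both is 11; one such subsequence is -1, 1, -1, 13, 9, 23, 4, 23, 16, 19, 18.

11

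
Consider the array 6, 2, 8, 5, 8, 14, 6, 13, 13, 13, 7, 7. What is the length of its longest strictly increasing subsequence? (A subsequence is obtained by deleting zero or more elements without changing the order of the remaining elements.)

4

One longest increasing subsequence is 2, 5, 8, 14 (positions 2,4,5,6), of length 4; no longer one exists.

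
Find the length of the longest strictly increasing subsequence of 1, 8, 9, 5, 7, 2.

Let dp[i] be the longest increasing subsequence ending at position i. Then dp = [1, 2, 3, 2, 3, 2].
The maximum is 3; one witness is 1, 8, 9 at positions 1,2,3.

3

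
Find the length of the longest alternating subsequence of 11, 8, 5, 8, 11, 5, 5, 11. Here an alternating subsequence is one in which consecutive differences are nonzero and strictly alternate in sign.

Track the best alternating length ending on an up-step vs a down-step at each position: up/down = 1/1, 1/2, 1/2, 3/2, 3/1, 1/4, 1/4, 5/1.
The maximum over both is 5; one such subsequence is 11, 5, 8, 5, 11.

5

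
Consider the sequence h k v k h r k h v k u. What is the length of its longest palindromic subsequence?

7

One longest palindromic subsequence is kvhkhvk (positions 2,3,5,7,8,9,10); it reads the same forward and backward, and the interval DP gives dp[1][11] = 7.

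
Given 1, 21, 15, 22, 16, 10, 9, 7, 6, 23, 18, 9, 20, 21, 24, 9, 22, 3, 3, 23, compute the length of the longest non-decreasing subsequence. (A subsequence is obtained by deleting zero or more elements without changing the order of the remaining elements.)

One longest non-decreasing subsequence is 1, 15, 16, 18, 20, 21, 22, 23 (positions 1,3,5,11,13,14,17,20), of length 8; no longer one exists.

8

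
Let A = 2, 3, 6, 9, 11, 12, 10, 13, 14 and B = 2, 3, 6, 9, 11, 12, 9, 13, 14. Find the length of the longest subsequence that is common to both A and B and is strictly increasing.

8

For each value that appears in both, track the longest common increasing run ending there.
The best achievable length is 8; one witness is 2, 3, 6, 9, 11, 12, 13, 14 (A-positions 1,2,3,4,5,6,8,9, B-positions 1,2,3,4,5,6,8,9).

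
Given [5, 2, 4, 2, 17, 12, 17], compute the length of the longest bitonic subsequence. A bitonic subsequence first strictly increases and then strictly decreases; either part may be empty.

Let inc[i] be the LIS ending at i and dec[i] the longest strictly decreasing subsequence starting at i. inc = [1, 1, 2, 1, 3, 3, 4], dec = [3, 1, 2, 1, 2, 1, 1].
max_i inc[i]+dec[i]−1 = 4, with one witness 2, 4, 17, 12.

4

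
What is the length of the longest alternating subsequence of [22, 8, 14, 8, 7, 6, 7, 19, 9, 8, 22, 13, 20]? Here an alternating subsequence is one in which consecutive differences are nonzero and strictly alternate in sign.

A longest alternating subsequence is 22, 8, 14, 8, 19, 9, 22, 13, 20 (positions 1,2,3,4,8,9,11,12,13); its 8 consecutive differences strictly alternate in sign, and length 9 is optimal.

9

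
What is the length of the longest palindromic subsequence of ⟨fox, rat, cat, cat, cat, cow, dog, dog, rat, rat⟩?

One longest palindromic subsequence is rat cat cat cat rat (positions 2,3,4,5,10); it reads the same forward and backward, and the interval DP gives dp[1][10] = 5.

5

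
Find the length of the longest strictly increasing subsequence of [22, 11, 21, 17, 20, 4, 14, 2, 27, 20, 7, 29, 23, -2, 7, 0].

Let dp[i] be the longest increasing subsequence ending at position i. Then dp = [1, 1, 2, 2, 3, 1, 2, 1, 4, 3, 2, 5, 4, 1, 2, 2].
The maximum is 5; one witness is 11, 17, 20, 27, 29 at positions 2,4,5,9,12.

5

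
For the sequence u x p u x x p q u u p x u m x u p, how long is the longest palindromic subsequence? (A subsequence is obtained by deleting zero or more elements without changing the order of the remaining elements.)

12

Using dp[i][j] = 2 + dp[i+1][j−1] if the ends match, else max(dp[i+1][j], dp[i][j−1]):
dp[1][17] = 12. A witness is puxxpuupxxup at positions 3,4,5,6,7,9,10,11,12,15,16,17.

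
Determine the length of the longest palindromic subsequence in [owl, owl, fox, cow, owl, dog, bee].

One longest palindromic subsequence is owl cow owl (positions 2,4,5); it reads the same forward and backward, and the interval DP gives dp[1][7] = 3.

3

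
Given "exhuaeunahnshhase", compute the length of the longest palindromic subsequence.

One longest palindromic subsequence is eahhhae (positions 1,9,10,13,14,15,17); it reads the same forward and backward, and the interval DP gives dp[1][17] = 7.

7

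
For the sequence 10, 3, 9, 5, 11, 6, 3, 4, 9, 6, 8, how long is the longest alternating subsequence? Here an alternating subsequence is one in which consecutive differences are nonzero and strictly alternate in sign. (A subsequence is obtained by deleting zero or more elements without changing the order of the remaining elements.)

9

Track the best alternating length ending on an up-step vs a down-step at each position: up/down = 1/1, 1/2, 3/2, 3/4, 5/1, 5/6, 1/6, 7/6, 7/6, 7/8, 9/8.
The maximum over both is 9; one such subsequence is 10, 3, 9, 5, 11, 6, 9, 6, 8.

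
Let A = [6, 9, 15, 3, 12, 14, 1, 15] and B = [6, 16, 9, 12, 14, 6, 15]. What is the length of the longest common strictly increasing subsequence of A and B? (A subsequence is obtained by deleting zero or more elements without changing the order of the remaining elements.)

A longest common strictly increasing subsequence is 6, 9, 12, 14, 15 (length 5); it appears in order in both A and B, and no longer such subsequence exists.

5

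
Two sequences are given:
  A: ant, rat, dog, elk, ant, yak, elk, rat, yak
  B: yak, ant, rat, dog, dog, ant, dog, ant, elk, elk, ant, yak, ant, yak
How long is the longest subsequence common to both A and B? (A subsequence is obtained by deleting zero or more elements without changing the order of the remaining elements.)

Backtracking the LCS table gives one alignment: ant (A1,B2) → rat (A2,B3) → dog (A3,B7) → elk (A4,B10) → ant (A5,B11) → yak (A6,B12) → yak (A9,B14).
So the longest common subsequence has length 7.

7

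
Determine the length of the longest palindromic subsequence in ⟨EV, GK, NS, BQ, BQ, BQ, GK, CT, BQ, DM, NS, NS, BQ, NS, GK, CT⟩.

One longest palindromic subsequence is GK NS BQ BQ CT BQ BQ NS GK (positions 2,3,4,6,8,9,13,14,15); it reads the same forward and backward, and the interval DP gives dp[1][16] = 9.

9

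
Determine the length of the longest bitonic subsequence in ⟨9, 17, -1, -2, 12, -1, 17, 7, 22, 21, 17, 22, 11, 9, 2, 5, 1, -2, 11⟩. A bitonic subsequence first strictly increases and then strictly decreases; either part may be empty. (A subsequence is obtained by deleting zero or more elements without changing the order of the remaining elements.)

11

One longest bitonic subsequence is 9, 12, 17, 22, 21, 17, 11, 9, 5, 1, -2 (positions 1,5,7,9,10,11,13,14,16,17,18): it rises to 22 then falls. Length 11 is optimal.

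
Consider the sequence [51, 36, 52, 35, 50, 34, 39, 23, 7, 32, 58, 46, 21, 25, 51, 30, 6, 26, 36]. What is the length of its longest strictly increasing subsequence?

Scanning left to right, the best length ending at each element is: 51→1, 36→1, 52→2, 35→1, 50→2, 34→1, 39→2, 23→1, 7→1, 32→2, 58→3, 46→3, 21→2, 25→3, 51→4, 30→4, 6→1, 26→4, 36→5.
So the longest increasing subsequence has length 5, e.g. 7, 21, 25, 30, 36.

5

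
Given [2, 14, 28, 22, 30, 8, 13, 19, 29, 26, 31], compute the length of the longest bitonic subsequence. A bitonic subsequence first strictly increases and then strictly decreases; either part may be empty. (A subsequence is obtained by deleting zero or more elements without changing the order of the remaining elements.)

6

Let inc[i] be the LIS ending at i and dec[i] the longest strictly decreasing subsequence starting at i. inc = [1, 2, 3, 3, 4, 2, 3, 4, 5, 5, 6], dec = [1, 2, 3, 2, 3, 1, 1, 1, 2, 1, 1].
max_i inc[i]+dec[i]−1 = 6, with one witness 2, 14, 28, 30, 29, 26.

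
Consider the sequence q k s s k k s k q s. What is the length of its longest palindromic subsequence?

Using dp[i][j] = 2 + dp[i+1][j−1] if the ends match, else max(dp[i+1][j], dp[i][j−1]):
dp[1][10] = 8. A witness is qkskkskq at positions 1,2,3,5,6,7,8,9.

8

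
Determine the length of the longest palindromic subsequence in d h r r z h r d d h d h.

7

One longest palindromic subsequence is dhrhrhd (positions 1,2,4,6,7,10,11); it reads the same forward and backward, and the interval DP gives dp[1][12] = 7.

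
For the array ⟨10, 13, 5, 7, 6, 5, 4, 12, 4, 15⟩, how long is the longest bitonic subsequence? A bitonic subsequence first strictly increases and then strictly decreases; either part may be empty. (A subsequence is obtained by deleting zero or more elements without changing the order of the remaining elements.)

6

One longest bitonic subsequence is 10, 13, 7, 6, 5, 4 (positions 1,2,4,5,6,9): it rises to 13 then falls. Length 6 is optimal.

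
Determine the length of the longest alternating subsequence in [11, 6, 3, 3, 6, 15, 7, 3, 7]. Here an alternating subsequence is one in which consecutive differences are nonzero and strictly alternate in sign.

5

Track the best alternating length ending on an up-step vs a down-step at each position: up/down = 1/1, 1/2, 1/2, 1/2, 3/2, 3/1, 3/4, 1/4, 5/4.
The maximum over both is 5; one such subsequence is 11, 3, 6, 3, 7.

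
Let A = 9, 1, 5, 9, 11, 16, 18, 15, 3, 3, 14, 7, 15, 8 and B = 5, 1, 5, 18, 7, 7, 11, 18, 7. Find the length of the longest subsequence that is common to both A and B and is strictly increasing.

A longest common strictly increasing subsequence is 1, 5, 11, 18 (length 4); it appears in order in both A and B, and no longer such subsequence exists.

4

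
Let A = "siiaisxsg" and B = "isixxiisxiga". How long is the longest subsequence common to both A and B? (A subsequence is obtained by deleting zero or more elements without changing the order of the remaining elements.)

7

A longest common subsequence is siiisxg (length 7); the LCS DP confirms no longer common subsequence exists.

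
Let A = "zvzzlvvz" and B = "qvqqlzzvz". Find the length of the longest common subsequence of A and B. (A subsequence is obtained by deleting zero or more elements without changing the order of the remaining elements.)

5

Backtracking the LCS table gives one alignment: v (A2,B2) → z (A3,B6) → z (A4,B7) → v (A7,B8) → z (A8,B9).
So the longest common subsequence has length 5.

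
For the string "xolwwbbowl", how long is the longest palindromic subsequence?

6

One longest palindromic subsequence is lwbbwl (positions 3,4,6,7,9,10); it reads the same forward and backward, and the interval DP gives dp[1][10] = 6.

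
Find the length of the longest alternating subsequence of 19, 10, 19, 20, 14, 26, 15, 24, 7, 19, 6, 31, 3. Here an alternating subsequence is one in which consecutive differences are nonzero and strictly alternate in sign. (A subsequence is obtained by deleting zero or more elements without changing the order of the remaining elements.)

A longest alternating subsequence is 19, 10, 19, 14, 26, 15, 24, 7, 19, 6, 31, 3 (positions 1,2,3,5,6,7,8,9,10,11,12,13); its 11 consecutive differences strictly alternate in sign, and length 12 is optimal.

12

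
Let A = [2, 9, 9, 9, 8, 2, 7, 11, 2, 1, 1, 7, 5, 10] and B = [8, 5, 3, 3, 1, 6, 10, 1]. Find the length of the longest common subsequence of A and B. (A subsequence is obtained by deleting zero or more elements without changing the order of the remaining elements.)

Backtracking the LCS table gives one alignment: 8 (A5,B1) → 1 (A10,B5) → 1 (A11,B8).
So the longest common subsequence has length 3.

3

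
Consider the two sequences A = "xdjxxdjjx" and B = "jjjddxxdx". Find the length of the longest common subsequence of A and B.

A longest common subsequence is dxxdx (length 5); the LCS DP confirms no longer common subsequence exists.

5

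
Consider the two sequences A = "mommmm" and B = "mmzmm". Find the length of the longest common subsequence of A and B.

Backtracking the LCS table gives one alignment: m (A1,B1) → m (A3,B2) → m (A5,B4) → m (A6,B5).
So the longest common subsequence has length 4.

4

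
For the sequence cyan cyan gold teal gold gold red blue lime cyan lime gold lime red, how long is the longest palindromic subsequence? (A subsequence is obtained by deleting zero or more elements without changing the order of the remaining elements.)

One longest palindromic subsequence is red lime gold lime red (positions 7,9,12,13,14); it reads the same forward and backward, and the interval DP gives dp[1][14] = 5.

5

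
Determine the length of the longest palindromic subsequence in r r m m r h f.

Using dp[i][j] = 2 + dp[i+1][j−1] if the ends match, else max(dp[i+1][j], dp[i][j−1]):
dp[1][7] = 4. A witness is rmmr at positions 2,3,4,5.

4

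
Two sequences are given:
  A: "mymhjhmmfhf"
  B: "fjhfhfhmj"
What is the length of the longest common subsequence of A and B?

5

A longest common subsequence is jhfhf (length 5); the LCS DP confirms no longer common subsequence exists.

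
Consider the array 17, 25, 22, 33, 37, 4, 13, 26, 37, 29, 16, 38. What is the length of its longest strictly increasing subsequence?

Scanning left to right, the best length ending at each element is: 17→1, 25→2, 22→2, 33→3, 37→4, 4→1, 13→2, 26→3, 37→4, 29→4, 16→3, 38→5.
So the longest increasing subsequence has length 5, e.g. 17, 25, 33, 37, 38.

5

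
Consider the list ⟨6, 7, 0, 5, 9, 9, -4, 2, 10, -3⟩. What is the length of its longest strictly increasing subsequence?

Let dp[i] be the longest increasing subsequence ending at position i. Then dp = [1, 2, 1, 2, 3, 3, 1, 2, 4, 2].
The maximum is 4; one witness is 6, 7, 9, 10 at positions 1,2,5,9.

4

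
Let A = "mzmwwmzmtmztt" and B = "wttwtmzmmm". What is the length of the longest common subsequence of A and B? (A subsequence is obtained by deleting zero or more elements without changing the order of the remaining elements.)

6

A longest common subsequence is wwmzmm (length 6); the LCS DP confirms no longer common subsequence exists.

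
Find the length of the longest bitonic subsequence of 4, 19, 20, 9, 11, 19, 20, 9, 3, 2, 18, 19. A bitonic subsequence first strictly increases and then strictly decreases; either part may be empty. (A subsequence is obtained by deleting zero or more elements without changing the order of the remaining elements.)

Let inc[i] be the LIS ending at i and dec[i] the longest strictly decreasing subsequence starting at i. inc = [1, 2, 3, 2, 3, 4, 5, 2, 1, 1, 4, 5], dec = [3, 5, 5, 3, 4, 4, 4, 3, 2, 1, 1, 1].
max_i inc[i]+dec[i]−1 = 8, with one witness 4, 9, 11, 19, 20, 9, 3, 2.

8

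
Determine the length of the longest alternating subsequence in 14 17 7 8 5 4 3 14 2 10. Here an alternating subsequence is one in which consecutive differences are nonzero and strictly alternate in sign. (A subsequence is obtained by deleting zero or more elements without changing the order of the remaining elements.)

8

Track the best alternating length ending on an up-step vs a down-step at each position: up/down = 1/1, 2/1, 1/3, 4/3, 1/5, 1/5, 1/5, 6/3, 1/7, 8/7.
The maximum over both is 8; one such subsequence is 14, 17, 7, 8, 5, 14, 2, 10.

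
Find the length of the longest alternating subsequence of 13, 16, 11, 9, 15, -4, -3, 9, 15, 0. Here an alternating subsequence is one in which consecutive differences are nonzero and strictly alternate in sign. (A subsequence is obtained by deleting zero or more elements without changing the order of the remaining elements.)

7

Track the best alternating length ending on an up-step vs a down-step at each position: up/down = 1/1, 2/1, 1/3, 1/3, 4/3, 1/5, 6/5, 6/5, 6/3, 6/7.
The maximum over both is 7; one such subsequence is 13, 16, 11, 15, -4, 9, 0.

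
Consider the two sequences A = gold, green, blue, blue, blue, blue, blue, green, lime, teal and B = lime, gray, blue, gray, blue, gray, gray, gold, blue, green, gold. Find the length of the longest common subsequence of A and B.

A longest common subsequence is blue, blue, blue, green (length 4); the LCS DP confirms no longer common subsequence exists.

4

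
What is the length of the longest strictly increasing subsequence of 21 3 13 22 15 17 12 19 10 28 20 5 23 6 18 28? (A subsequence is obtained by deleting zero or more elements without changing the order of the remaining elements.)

8

One longest increasing subsequence is 3, 13, 15, 17, 19, 20, 23, 28 (positions 2,3,5,6,8,11,13,16), of length 8; no longer one exists.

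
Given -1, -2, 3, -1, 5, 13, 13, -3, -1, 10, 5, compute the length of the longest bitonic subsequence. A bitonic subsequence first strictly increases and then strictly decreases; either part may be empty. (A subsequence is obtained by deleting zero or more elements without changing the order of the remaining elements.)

One longest bitonic subsequence is -1, 3, 5, 13, 10, 5 (positions 1,3,5,6,10,11): it rises to 13 then falls. Length 6 is optimal.

6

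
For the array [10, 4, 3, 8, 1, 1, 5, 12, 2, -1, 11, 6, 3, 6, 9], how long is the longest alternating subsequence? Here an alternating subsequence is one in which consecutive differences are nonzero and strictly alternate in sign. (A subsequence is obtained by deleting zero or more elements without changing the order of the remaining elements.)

9

Track the best alternating length ending on an up-step vs a down-step at each position: up/down = 1/1, 1/2, 1/2, 3/2, 1/4, 1/4, 5/4, 5/1, 5/6, 1/6, 7/6, 7/8, 7/8, 9/8, 9/8.
The maximum over both is 9; one such subsequence is 10, 4, 8, 1, 5, 2, 11, 3, 6.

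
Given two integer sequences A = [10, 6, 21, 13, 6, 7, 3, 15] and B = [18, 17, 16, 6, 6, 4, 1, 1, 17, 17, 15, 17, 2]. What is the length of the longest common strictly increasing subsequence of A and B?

2

For each value that appears in both, track the longest common increasing run ending there.
The best achievable length is 2; one witness is 6, 15 (A-positions 2,8, B-positions 4,11).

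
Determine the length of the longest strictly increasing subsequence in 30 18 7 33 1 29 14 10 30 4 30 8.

Scanning left to right, the best length ending at each element is: 30→1, 18→1, 7→1, 33→2, 1→1, 29→2, 14→2, 10→2, 30→3, 4→2, 30→3, 8→3.
So the longest increasing subsequence has length 3, e.g. 18, 29, 30.

3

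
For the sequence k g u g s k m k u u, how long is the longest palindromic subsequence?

5

Using dp[i][j] = 2 + dp[i+1][j−1] if the ends match, else max(dp[i+1][j], dp[i][j−1]):
dp[1][10] = 5. A witness is ukmku at positions 3,6,7,8,10.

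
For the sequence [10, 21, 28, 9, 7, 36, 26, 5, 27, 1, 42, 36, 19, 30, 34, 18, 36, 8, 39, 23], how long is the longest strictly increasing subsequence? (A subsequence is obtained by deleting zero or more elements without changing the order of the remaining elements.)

Let dp[i] be the longest increasing subsequence ending at position i. Then dp = [1, 2, 3, 1, 1, 4, 3, 1, 4, 1, 5, 5, 2, 5, 6, 2, 7, 2, 8, 3].
The maximum is 8; one witness is 10, 21, 26, 27, 30, 34, 36, 39 at positions 1,2,7,9,14,15,17,19.

8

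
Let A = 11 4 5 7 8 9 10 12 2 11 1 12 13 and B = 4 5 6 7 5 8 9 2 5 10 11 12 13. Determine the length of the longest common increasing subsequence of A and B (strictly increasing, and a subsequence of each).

For each value that appears in both, track the longest common increasing run ending there.
The best achievable length is 9; one witness is 4, 5, 7, 8, 9, 10, 11, 12, 13 (A-positions 2,3,4,5,6,7,10,12,13, B-positions 1,2,4,6,7,10,11,12,13).

9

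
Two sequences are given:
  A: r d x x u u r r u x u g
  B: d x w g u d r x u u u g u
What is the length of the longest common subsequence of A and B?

A longest common subsequence is dxxuuuu (length 7); the LCS DP confirms no longer common subsequence exists.

7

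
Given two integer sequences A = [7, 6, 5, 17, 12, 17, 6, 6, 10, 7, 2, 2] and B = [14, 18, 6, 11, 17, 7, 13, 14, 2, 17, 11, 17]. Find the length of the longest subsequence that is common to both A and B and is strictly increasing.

A longest common strictly increasing subsequence is 6, 17 (length 2); it appears in order in both A and B, and no longer such subsequence exists.

2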